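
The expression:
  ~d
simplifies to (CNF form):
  ~d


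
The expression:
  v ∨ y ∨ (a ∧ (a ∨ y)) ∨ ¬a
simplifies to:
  True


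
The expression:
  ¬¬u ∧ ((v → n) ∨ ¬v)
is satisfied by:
  {u: True, n: True, v: False}
  {u: True, v: False, n: False}
  {u: True, n: True, v: True}


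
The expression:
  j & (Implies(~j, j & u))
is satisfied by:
  {j: True}


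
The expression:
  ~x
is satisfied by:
  {x: False}


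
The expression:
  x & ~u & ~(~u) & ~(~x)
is never true.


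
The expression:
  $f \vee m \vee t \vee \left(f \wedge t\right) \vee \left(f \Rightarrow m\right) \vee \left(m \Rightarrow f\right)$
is always true.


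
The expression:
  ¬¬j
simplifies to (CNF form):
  j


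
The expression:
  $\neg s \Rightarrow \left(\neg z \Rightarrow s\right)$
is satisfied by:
  {z: True, s: True}
  {z: True, s: False}
  {s: True, z: False}


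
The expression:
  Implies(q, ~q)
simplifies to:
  ~q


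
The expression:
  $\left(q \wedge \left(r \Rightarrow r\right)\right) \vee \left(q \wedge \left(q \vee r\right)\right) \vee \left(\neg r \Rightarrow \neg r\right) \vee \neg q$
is always true.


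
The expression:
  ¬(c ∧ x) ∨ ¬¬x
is always true.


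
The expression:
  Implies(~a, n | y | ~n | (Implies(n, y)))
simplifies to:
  True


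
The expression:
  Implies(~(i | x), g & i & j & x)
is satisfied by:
  {i: True, x: True}
  {i: True, x: False}
  {x: True, i: False}


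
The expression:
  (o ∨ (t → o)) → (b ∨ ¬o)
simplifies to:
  b ∨ ¬o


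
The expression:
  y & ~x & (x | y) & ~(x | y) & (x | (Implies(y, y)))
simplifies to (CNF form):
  False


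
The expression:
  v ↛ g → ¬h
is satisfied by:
  {g: True, h: False, v: False}
  {h: False, v: False, g: False}
  {g: True, v: True, h: False}
  {v: True, h: False, g: False}
  {g: True, h: True, v: False}
  {h: True, g: False, v: False}
  {g: True, v: True, h: True}


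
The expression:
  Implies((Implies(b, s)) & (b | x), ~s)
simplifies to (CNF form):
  (~b | ~s) & (~s | ~x)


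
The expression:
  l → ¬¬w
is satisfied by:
  {w: True, l: False}
  {l: False, w: False}
  {l: True, w: True}


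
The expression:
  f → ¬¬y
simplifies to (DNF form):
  y ∨ ¬f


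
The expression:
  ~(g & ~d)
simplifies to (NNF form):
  d | ~g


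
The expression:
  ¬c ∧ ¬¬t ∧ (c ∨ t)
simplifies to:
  t ∧ ¬c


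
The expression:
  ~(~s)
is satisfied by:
  {s: True}


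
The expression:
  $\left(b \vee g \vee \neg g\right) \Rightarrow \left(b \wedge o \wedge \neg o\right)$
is never true.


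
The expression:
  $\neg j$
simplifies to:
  $\neg j$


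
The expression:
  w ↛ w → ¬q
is always true.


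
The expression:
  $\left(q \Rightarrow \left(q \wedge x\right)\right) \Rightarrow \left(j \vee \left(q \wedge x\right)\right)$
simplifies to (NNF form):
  $j \vee q$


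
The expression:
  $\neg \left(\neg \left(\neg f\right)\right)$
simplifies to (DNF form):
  $\neg f$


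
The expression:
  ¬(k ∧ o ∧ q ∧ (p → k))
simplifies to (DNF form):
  ¬k ∨ ¬o ∨ ¬q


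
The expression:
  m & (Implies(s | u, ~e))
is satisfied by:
  {m: True, u: False, e: False, s: False}
  {s: True, m: True, u: False, e: False}
  {m: True, u: True, s: False, e: False}
  {s: True, m: True, u: True, e: False}
  {e: True, m: True, s: False, u: False}


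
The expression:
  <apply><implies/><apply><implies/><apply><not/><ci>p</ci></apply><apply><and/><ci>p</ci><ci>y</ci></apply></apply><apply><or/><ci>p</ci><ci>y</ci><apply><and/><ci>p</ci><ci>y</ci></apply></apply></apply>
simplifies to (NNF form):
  <true/>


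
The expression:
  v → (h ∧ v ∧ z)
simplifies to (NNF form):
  (h ∧ z) ∨ ¬v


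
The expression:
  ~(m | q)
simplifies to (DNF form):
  ~m & ~q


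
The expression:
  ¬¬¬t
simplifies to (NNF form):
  ¬t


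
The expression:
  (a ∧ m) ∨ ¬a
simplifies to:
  m ∨ ¬a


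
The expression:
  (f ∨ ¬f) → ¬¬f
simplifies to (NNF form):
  f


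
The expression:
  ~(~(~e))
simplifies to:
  ~e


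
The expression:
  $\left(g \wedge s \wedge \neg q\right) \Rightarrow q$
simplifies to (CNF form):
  $q \vee \neg g \vee \neg s$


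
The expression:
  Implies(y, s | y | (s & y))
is always true.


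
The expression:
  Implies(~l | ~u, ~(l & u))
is always true.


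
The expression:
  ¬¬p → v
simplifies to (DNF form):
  v ∨ ¬p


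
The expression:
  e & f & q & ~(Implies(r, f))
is never true.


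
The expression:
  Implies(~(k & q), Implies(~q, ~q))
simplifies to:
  True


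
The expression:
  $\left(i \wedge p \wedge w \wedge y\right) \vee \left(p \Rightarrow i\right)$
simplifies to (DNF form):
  $i \vee \neg p$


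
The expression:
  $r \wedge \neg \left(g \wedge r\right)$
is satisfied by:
  {r: True, g: False}


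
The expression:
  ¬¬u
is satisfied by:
  {u: True}


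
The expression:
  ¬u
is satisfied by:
  {u: False}


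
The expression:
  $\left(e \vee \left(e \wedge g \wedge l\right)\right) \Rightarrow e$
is always true.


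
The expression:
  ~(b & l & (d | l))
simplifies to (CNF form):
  ~b | ~l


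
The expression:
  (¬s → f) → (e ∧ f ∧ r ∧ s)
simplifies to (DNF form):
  (s ∧ ¬s) ∨ (¬f ∧ ¬s) ∨ (e ∧ s ∧ ¬s) ∨ (e ∧ ¬f ∧ ¬s) ∨ (f ∧ s ∧ ¬s) ∨ (f ∧ ¬f ∧ ¬s) ∨ (r ∧ s ∧ ¬s) ∨ (r ∧ ¬f ∧ ¬s) ∨ (e ∧ f ∧ r ∧ s) ∨ (e ∧ f ∧ r ∧ ¬f) ∨ (e ∧ f ∧ s ∧ ¬s) ∨ (e ∧ f ∧ ¬f ∧ ¬s) ∨ (e ∧ r ∧ s ∧ ¬s) ∨ (e ∧ r ∧ ¬f ∧ ¬s) ∨ (f ∧ r ∧ s ∧ ¬s) ∨ (f ∧ r ∧ ¬f ∧ ¬s)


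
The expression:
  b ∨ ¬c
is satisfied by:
  {b: True, c: False}
  {c: False, b: False}
  {c: True, b: True}


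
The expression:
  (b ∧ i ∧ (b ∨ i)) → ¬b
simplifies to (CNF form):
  ¬b ∨ ¬i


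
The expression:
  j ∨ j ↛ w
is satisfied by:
  {j: True}


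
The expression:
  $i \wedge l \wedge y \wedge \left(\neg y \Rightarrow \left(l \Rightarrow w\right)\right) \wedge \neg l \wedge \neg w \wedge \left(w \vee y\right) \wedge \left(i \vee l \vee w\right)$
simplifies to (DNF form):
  $\text{False}$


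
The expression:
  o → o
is always true.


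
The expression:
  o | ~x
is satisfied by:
  {o: True, x: False}
  {x: False, o: False}
  {x: True, o: True}


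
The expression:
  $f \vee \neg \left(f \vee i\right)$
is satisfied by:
  {f: True, i: False}
  {i: False, f: False}
  {i: True, f: True}


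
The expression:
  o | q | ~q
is always true.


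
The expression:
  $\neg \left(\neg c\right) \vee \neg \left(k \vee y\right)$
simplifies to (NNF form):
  $c \vee \left(\neg k \wedge \neg y\right)$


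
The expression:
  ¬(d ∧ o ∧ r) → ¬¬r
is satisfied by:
  {r: True}


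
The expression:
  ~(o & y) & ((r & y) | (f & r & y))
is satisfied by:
  {r: True, y: True, o: False}


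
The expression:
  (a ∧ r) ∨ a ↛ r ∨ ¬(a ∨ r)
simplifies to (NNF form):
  a ∨ ¬r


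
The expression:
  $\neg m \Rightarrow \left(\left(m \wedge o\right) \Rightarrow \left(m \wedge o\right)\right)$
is always true.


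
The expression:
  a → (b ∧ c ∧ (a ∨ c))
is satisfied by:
  {b: True, c: True, a: False}
  {b: True, c: False, a: False}
  {c: True, b: False, a: False}
  {b: False, c: False, a: False}
  {b: True, a: True, c: True}


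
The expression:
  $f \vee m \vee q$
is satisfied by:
  {q: True, m: True, f: True}
  {q: True, m: True, f: False}
  {q: True, f: True, m: False}
  {q: True, f: False, m: False}
  {m: True, f: True, q: False}
  {m: True, f: False, q: False}
  {f: True, m: False, q: False}


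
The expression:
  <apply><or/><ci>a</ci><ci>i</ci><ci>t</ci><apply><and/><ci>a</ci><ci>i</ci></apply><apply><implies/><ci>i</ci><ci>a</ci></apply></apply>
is always true.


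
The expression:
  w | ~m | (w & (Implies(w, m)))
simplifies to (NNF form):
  w | ~m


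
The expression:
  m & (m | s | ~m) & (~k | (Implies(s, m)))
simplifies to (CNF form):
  m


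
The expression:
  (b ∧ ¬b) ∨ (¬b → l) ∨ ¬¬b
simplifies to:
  b ∨ l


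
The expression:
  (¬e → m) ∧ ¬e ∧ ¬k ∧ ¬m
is never true.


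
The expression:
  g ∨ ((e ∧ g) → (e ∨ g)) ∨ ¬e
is always true.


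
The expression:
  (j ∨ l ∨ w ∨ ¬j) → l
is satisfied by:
  {l: True}


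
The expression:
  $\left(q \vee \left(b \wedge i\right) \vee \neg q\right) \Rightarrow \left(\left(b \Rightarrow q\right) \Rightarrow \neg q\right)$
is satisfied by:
  {q: False}


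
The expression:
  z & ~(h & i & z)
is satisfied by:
  {z: True, h: False, i: False}
  {z: True, i: True, h: False}
  {z: True, h: True, i: False}


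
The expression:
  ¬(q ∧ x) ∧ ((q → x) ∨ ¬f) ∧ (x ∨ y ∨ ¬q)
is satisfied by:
  {y: True, x: False, f: False, q: False}
  {y: False, x: False, f: False, q: False}
  {y: True, f: True, x: False, q: False}
  {f: True, y: False, x: False, q: False}
  {y: True, x: True, f: False, q: False}
  {x: True, y: False, f: False, q: False}
  {y: True, f: True, x: True, q: False}
  {f: True, x: True, y: False, q: False}
  {q: True, y: True, x: False, f: False}


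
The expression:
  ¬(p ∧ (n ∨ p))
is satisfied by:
  {p: False}


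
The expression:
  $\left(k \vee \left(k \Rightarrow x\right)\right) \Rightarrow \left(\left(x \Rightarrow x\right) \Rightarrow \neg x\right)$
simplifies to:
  $\neg x$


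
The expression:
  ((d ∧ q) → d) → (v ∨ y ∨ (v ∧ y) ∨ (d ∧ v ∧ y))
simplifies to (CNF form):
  v ∨ y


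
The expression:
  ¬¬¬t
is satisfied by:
  {t: False}


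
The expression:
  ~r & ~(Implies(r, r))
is never true.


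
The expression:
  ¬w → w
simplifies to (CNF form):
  w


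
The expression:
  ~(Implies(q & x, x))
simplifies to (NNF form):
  False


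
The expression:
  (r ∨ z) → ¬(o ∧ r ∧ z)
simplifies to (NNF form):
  ¬o ∨ ¬r ∨ ¬z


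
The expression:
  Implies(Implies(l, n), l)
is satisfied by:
  {l: True}


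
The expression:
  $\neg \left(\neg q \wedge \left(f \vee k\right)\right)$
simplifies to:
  $q \vee \left(\neg f \wedge \neg k\right)$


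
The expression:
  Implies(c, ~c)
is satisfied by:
  {c: False}


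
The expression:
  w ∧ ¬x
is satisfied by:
  {w: True, x: False}


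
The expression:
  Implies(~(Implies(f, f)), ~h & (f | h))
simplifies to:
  True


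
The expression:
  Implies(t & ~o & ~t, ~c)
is always true.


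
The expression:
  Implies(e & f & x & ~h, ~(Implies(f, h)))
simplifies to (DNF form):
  True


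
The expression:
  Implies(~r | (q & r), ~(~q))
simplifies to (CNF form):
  q | r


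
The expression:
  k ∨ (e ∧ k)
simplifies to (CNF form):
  k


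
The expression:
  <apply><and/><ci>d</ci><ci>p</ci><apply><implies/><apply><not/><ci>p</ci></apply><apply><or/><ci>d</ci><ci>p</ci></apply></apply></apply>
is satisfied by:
  {p: True, d: True}


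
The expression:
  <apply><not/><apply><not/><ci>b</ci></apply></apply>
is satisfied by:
  {b: True}


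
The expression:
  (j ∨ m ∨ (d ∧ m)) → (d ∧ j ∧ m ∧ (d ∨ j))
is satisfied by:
  {d: True, j: False, m: False}
  {j: False, m: False, d: False}
  {d: True, m: True, j: True}


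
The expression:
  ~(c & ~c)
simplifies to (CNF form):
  True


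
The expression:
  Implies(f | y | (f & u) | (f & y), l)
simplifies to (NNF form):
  l | (~f & ~y)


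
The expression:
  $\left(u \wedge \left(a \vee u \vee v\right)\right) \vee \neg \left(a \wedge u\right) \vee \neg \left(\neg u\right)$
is always true.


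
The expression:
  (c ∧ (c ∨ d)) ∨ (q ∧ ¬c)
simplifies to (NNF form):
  c ∨ q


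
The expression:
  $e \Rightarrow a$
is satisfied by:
  {a: True, e: False}
  {e: False, a: False}
  {e: True, a: True}


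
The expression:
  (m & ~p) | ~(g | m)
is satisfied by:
  {g: False, p: False, m: False}
  {m: True, g: False, p: False}
  {p: True, g: False, m: False}
  {m: True, g: True, p: False}


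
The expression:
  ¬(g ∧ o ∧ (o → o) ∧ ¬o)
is always true.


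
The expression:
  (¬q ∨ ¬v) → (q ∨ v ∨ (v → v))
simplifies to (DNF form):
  True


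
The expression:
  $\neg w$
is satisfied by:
  {w: False}


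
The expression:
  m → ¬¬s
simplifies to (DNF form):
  s ∨ ¬m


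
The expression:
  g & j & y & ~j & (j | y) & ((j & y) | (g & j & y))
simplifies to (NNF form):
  False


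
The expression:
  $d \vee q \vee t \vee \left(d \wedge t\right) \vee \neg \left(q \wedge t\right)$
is always true.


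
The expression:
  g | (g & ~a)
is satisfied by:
  {g: True}


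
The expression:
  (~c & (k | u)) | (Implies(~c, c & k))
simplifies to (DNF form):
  c | k | u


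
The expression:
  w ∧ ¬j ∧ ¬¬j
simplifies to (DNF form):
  False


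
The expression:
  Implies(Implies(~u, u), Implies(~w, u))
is always true.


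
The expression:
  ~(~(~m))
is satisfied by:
  {m: False}


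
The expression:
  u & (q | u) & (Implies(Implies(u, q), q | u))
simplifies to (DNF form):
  u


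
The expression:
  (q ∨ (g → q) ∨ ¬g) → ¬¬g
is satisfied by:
  {g: True}


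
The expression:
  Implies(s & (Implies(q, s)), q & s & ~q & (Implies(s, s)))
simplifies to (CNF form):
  ~s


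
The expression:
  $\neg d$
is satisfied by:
  {d: False}


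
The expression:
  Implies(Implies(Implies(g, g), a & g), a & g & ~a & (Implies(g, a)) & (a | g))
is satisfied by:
  {g: False, a: False}
  {a: True, g: False}
  {g: True, a: False}


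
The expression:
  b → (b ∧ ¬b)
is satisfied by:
  {b: False}


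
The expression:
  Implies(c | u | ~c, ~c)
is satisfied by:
  {c: False}


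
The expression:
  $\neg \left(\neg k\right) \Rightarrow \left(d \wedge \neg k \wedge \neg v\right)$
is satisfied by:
  {k: False}


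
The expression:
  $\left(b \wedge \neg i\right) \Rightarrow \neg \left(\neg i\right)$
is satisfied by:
  {i: True, b: False}
  {b: False, i: False}
  {b: True, i: True}


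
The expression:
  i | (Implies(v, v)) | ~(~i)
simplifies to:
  True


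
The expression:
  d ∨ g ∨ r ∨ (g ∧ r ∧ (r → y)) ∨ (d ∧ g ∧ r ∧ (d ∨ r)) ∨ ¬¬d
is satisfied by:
  {r: True, d: True, g: True}
  {r: True, d: True, g: False}
  {r: True, g: True, d: False}
  {r: True, g: False, d: False}
  {d: True, g: True, r: False}
  {d: True, g: False, r: False}
  {g: True, d: False, r: False}


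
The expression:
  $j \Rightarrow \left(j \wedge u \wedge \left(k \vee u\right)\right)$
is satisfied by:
  {u: True, j: False}
  {j: False, u: False}
  {j: True, u: True}


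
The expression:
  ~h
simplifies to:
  ~h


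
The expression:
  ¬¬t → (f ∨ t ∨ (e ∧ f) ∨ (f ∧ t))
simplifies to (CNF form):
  True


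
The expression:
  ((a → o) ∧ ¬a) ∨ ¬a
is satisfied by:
  {a: False}


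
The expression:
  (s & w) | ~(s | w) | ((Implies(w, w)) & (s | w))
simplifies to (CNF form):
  True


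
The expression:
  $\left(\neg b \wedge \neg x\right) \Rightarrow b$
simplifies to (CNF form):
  $b \vee x$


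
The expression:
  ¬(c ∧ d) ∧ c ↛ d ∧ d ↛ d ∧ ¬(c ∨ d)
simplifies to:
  False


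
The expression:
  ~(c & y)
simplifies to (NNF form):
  ~c | ~y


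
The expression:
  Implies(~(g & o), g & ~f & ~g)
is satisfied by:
  {g: True, o: True}


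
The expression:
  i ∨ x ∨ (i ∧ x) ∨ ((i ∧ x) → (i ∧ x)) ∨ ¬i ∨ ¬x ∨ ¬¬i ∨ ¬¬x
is always true.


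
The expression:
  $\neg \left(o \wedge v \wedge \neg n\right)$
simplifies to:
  $n \vee \neg o \vee \neg v$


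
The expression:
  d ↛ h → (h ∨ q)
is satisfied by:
  {q: True, h: True, d: False}
  {q: True, h: False, d: False}
  {h: True, q: False, d: False}
  {q: False, h: False, d: False}
  {d: True, q: True, h: True}
  {d: True, q: True, h: False}
  {d: True, h: True, q: False}


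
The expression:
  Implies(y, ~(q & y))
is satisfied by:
  {q: False, y: False}
  {y: True, q: False}
  {q: True, y: False}


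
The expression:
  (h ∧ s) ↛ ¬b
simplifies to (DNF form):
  b ∧ h ∧ s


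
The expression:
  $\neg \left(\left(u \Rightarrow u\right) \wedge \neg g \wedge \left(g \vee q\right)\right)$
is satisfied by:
  {g: True, q: False}
  {q: False, g: False}
  {q: True, g: True}


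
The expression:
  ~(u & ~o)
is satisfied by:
  {o: True, u: False}
  {u: False, o: False}
  {u: True, o: True}


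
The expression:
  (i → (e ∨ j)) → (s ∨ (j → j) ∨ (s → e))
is always true.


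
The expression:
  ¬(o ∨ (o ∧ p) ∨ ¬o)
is never true.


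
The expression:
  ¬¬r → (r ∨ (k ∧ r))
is always true.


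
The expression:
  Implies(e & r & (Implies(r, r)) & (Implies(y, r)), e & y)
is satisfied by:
  {y: True, e: False, r: False}
  {e: False, r: False, y: False}
  {r: True, y: True, e: False}
  {r: True, e: False, y: False}
  {y: True, e: True, r: False}
  {e: True, y: False, r: False}
  {r: True, e: True, y: True}


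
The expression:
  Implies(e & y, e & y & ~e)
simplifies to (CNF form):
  ~e | ~y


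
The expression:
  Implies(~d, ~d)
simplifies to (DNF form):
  True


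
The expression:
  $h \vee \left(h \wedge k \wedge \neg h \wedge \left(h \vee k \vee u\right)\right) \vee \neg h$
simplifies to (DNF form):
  $\text{True}$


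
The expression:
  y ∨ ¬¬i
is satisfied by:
  {i: True, y: True}
  {i: True, y: False}
  {y: True, i: False}


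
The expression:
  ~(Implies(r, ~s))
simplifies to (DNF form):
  r & s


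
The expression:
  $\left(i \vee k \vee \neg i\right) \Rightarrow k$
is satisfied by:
  {k: True}


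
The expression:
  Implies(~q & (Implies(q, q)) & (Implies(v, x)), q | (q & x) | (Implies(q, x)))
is always true.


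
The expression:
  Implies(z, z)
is always true.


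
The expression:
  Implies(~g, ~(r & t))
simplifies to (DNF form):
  g | ~r | ~t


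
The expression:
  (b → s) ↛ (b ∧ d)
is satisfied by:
  {s: True, b: False, d: False}
  {s: False, b: False, d: False}
  {d: True, s: True, b: False}
  {d: True, s: False, b: False}
  {b: True, s: True, d: False}


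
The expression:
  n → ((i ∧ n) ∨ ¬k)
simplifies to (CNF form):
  i ∨ ¬k ∨ ¬n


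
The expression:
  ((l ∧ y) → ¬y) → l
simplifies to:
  l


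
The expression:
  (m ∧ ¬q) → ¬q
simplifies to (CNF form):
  True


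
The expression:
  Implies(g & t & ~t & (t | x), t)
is always true.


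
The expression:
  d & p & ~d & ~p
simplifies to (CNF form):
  False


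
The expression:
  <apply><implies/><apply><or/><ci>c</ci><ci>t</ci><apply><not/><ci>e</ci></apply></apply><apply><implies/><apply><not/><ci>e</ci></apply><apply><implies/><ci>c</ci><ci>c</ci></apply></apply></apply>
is always true.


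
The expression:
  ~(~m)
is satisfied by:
  {m: True}


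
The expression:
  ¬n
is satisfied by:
  {n: False}


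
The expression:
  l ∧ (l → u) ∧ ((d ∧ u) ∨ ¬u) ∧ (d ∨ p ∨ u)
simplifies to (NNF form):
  d ∧ l ∧ u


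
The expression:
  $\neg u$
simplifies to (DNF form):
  $\neg u$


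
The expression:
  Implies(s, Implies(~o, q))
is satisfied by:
  {o: True, q: True, s: False}
  {o: True, s: False, q: False}
  {q: True, s: False, o: False}
  {q: False, s: False, o: False}
  {o: True, q: True, s: True}
  {o: True, s: True, q: False}
  {q: True, s: True, o: False}


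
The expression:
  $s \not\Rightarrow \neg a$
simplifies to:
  $a \wedge s$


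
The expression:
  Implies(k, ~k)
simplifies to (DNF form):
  ~k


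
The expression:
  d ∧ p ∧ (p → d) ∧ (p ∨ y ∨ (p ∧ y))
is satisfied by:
  {p: True, d: True}


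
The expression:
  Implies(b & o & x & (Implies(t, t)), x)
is always true.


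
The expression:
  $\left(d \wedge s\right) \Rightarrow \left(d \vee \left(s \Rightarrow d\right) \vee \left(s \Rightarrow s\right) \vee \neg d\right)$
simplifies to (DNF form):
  $\text{True}$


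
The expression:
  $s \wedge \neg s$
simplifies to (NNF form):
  $\text{False}$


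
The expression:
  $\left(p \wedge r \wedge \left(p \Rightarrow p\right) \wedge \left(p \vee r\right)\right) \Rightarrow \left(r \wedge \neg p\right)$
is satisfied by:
  {p: False, r: False}
  {r: True, p: False}
  {p: True, r: False}


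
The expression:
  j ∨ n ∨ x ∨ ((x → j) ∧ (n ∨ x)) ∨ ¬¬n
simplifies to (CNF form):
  j ∨ n ∨ x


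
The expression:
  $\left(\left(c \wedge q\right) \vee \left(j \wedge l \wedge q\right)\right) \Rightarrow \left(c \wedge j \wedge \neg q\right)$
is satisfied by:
  {l: False, c: False, q: False, j: False}
  {j: True, l: False, c: False, q: False}
  {l: True, j: False, c: False, q: False}
  {j: True, l: True, c: False, q: False}
  {c: True, j: False, l: False, q: False}
  {j: True, c: True, l: False, q: False}
  {c: True, l: True, j: False, q: False}
  {j: True, c: True, l: True, q: False}
  {q: True, j: False, l: False, c: False}
  {q: True, j: True, l: False, c: False}
  {q: True, l: True, j: False, c: False}


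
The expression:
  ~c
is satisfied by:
  {c: False}


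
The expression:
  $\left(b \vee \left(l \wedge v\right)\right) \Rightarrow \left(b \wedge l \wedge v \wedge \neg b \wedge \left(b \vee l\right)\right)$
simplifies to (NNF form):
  $\neg b \wedge \left(\neg l \vee \neg v\right)$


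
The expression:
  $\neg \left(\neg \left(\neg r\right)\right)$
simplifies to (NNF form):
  $\neg r$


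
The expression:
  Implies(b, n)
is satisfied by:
  {n: True, b: False}
  {b: False, n: False}
  {b: True, n: True}


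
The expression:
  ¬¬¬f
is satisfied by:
  {f: False}


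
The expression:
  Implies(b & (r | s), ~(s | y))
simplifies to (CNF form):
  (~b | ~s) & (~b | ~r | ~s) & (~b | ~r | ~y) & (~b | ~s | ~y)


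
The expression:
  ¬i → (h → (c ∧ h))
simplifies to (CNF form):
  c ∨ i ∨ ¬h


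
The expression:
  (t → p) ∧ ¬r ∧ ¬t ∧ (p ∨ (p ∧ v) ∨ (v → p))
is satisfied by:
  {p: True, r: False, t: False, v: False}
  {p: False, r: False, t: False, v: False}
  {p: True, v: True, r: False, t: False}


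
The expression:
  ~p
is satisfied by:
  {p: False}


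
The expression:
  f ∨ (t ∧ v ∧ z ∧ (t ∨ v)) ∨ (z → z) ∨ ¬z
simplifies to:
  True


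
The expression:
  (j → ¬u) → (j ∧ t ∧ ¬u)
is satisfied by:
  {t: True, u: True, j: True}
  {t: True, j: True, u: False}
  {u: True, j: True, t: False}


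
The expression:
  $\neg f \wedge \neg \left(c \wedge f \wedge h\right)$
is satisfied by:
  {f: False}


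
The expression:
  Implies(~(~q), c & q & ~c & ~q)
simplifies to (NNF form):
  ~q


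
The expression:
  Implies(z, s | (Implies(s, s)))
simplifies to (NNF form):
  True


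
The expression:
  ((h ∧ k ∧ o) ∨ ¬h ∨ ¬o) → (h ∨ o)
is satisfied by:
  {o: True, h: True}
  {o: True, h: False}
  {h: True, o: False}


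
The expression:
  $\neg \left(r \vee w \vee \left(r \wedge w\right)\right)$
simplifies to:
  $\neg r \wedge \neg w$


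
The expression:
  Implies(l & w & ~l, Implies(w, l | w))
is always true.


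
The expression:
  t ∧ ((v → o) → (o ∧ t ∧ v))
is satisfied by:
  {t: True, v: True}


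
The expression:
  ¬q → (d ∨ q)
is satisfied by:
  {d: True, q: True}
  {d: True, q: False}
  {q: True, d: False}


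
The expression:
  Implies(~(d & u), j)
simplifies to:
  j | (d & u)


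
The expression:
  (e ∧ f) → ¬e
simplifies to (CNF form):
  ¬e ∨ ¬f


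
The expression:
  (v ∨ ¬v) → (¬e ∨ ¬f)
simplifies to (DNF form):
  ¬e ∨ ¬f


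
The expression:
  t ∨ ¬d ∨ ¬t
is always true.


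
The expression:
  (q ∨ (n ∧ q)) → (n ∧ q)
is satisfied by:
  {n: True, q: False}
  {q: False, n: False}
  {q: True, n: True}


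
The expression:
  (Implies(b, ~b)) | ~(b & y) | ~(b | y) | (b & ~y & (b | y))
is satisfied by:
  {y: False, b: False}
  {b: True, y: False}
  {y: True, b: False}


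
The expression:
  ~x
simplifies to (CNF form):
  ~x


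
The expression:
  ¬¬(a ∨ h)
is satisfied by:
  {a: True, h: True}
  {a: True, h: False}
  {h: True, a: False}


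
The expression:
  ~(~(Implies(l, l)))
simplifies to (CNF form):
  True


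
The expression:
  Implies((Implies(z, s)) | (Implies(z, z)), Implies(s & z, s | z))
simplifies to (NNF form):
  True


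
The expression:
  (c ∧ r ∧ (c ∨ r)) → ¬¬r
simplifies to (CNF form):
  True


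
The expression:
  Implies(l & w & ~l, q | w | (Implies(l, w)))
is always true.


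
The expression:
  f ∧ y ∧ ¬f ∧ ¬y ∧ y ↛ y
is never true.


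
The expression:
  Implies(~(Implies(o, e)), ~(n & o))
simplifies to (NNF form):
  e | ~n | ~o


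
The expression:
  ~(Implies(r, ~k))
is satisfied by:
  {r: True, k: True}


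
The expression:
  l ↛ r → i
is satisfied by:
  {i: True, r: True, l: False}
  {i: True, l: False, r: False}
  {r: True, l: False, i: False}
  {r: False, l: False, i: False}
  {i: True, r: True, l: True}
  {i: True, l: True, r: False}
  {r: True, l: True, i: False}


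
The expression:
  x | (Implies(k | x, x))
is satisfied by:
  {x: True, k: False}
  {k: False, x: False}
  {k: True, x: True}


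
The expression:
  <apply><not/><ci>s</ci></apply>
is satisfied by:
  {s: False}


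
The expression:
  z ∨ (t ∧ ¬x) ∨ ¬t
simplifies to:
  z ∨ ¬t ∨ ¬x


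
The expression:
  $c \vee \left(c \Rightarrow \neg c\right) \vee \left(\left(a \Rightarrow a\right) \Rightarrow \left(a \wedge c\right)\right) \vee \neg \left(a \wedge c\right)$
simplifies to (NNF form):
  $\text{True}$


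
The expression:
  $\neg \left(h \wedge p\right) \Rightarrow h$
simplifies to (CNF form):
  $h$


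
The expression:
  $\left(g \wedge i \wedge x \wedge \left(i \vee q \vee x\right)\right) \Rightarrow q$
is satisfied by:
  {q: True, g: False, x: False, i: False}
  {i: False, g: False, q: False, x: False}
  {i: True, q: True, g: False, x: False}
  {i: True, g: False, q: False, x: False}
  {x: True, q: True, i: False, g: False}
  {x: True, i: False, g: False, q: False}
  {x: True, i: True, q: True, g: False}
  {x: True, i: True, g: False, q: False}
  {q: True, g: True, x: False, i: False}
  {g: True, x: False, q: False, i: False}
  {i: True, g: True, q: True, x: False}
  {i: True, g: True, x: False, q: False}
  {q: True, g: True, x: True, i: False}
  {g: True, x: True, i: False, q: False}
  {i: True, g: True, x: True, q: True}


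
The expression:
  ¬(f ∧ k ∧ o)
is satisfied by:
  {k: False, o: False, f: False}
  {f: True, k: False, o: False}
  {o: True, k: False, f: False}
  {f: True, o: True, k: False}
  {k: True, f: False, o: False}
  {f: True, k: True, o: False}
  {o: True, k: True, f: False}


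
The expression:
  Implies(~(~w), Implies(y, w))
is always true.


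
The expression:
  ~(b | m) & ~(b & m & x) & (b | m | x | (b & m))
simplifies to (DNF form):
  x & ~b & ~m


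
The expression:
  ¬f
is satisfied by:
  {f: False}


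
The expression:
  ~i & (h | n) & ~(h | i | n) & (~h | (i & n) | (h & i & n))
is never true.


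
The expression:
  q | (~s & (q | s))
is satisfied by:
  {q: True}


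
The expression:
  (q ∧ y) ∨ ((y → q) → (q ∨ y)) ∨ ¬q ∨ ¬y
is always true.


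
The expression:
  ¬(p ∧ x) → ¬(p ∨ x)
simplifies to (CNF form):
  (p ∨ ¬p) ∧ (p ∨ ¬x) ∧ (x ∨ ¬p) ∧ (x ∨ ¬x)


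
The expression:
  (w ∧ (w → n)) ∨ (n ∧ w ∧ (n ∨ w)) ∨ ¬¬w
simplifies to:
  w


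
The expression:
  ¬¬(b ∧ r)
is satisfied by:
  {r: True, b: True}


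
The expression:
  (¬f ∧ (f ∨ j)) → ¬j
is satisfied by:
  {f: True, j: False}
  {j: False, f: False}
  {j: True, f: True}


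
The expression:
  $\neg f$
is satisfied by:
  {f: False}


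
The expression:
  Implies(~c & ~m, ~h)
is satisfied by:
  {c: True, m: True, h: False}
  {c: True, h: False, m: False}
  {m: True, h: False, c: False}
  {m: False, h: False, c: False}
  {c: True, m: True, h: True}
  {c: True, h: True, m: False}
  {m: True, h: True, c: False}


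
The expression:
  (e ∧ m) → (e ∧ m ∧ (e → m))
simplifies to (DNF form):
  True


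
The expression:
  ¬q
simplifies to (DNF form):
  ¬q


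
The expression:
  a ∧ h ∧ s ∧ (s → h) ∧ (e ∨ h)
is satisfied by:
  {a: True, h: True, s: True}


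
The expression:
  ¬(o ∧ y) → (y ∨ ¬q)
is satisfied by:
  {y: True, q: False}
  {q: False, y: False}
  {q: True, y: True}


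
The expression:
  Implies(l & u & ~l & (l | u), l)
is always true.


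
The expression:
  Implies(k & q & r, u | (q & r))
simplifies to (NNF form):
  True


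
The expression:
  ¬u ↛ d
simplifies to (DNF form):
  d ∨ ¬u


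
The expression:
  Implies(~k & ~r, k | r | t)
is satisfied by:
  {r: True, k: True, t: True}
  {r: True, k: True, t: False}
  {r: True, t: True, k: False}
  {r: True, t: False, k: False}
  {k: True, t: True, r: False}
  {k: True, t: False, r: False}
  {t: True, k: False, r: False}


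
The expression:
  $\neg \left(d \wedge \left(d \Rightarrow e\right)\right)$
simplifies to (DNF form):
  $\neg d \vee \neg e$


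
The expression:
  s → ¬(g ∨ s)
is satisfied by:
  {s: False}


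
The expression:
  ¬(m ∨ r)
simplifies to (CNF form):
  ¬m ∧ ¬r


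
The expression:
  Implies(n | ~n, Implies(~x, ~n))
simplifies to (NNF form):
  x | ~n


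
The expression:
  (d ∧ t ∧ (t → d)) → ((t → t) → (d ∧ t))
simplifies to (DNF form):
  True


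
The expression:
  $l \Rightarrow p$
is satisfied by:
  {p: True, l: False}
  {l: False, p: False}
  {l: True, p: True}


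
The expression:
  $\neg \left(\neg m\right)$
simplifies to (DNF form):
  $m$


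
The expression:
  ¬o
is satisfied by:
  {o: False}


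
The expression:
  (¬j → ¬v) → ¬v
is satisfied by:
  {v: False, j: False}
  {j: True, v: False}
  {v: True, j: False}


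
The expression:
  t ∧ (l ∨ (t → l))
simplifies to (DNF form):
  l ∧ t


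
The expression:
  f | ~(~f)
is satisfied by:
  {f: True}


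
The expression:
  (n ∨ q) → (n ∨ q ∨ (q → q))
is always true.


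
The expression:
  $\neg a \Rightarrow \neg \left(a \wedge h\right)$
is always true.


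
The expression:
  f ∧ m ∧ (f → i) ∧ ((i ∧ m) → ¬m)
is never true.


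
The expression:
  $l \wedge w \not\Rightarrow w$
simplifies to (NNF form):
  $\text{False}$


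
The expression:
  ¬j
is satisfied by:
  {j: False}


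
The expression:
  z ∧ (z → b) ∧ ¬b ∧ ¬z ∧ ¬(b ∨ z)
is never true.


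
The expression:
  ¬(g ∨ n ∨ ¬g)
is never true.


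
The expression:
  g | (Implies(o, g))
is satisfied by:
  {g: True, o: False}
  {o: False, g: False}
  {o: True, g: True}


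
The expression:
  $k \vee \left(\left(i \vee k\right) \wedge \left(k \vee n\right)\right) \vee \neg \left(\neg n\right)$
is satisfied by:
  {n: True, k: True}
  {n: True, k: False}
  {k: True, n: False}


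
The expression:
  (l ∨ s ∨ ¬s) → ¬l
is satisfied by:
  {l: False}


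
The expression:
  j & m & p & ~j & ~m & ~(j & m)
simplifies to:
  False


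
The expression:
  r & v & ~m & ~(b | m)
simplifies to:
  r & v & ~b & ~m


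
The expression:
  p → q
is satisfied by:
  {q: True, p: False}
  {p: False, q: False}
  {p: True, q: True}


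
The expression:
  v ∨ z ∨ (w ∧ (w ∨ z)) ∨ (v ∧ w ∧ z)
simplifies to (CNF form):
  v ∨ w ∨ z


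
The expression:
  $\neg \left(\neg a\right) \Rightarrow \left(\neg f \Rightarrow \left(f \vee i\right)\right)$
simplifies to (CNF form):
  $f \vee i \vee \neg a$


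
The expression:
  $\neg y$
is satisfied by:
  {y: False}


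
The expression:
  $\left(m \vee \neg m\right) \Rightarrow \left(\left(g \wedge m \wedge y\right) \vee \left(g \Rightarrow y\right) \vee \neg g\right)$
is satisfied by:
  {y: True, g: False}
  {g: False, y: False}
  {g: True, y: True}


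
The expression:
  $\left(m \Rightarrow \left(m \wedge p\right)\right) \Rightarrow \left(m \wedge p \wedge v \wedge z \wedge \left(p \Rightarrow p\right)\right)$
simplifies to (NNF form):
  $m \wedge \left(v \vee \neg p\right) \wedge \left(z \vee \neg p\right)$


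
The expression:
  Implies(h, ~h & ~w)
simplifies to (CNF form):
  ~h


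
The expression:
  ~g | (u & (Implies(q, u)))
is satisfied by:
  {u: True, g: False}
  {g: False, u: False}
  {g: True, u: True}


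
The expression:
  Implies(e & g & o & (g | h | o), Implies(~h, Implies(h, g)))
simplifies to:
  True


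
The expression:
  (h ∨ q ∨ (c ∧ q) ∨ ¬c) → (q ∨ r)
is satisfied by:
  {r: True, q: True, c: True, h: False}
  {r: True, q: True, c: False, h: False}
  {r: True, q: True, h: True, c: True}
  {r: True, q: True, h: True, c: False}
  {r: True, c: True, h: False, q: False}
  {r: True, c: False, h: False, q: False}
  {r: True, h: True, c: True, q: False}
  {r: True, h: True, c: False, q: False}
  {q: True, c: True, h: False, r: False}
  {q: True, c: False, h: False, r: False}
  {q: True, h: True, c: True, r: False}
  {q: True, h: True, c: False, r: False}
  {c: True, q: False, h: False, r: False}


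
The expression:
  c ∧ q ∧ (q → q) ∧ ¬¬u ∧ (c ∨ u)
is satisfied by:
  {c: True, u: True, q: True}


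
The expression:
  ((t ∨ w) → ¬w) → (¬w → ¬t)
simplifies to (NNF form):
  w ∨ ¬t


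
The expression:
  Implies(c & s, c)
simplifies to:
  True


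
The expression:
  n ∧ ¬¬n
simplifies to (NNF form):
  n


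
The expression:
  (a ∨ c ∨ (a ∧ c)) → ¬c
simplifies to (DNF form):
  ¬c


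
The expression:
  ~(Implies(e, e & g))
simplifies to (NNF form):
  e & ~g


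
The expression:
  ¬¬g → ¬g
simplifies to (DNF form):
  ¬g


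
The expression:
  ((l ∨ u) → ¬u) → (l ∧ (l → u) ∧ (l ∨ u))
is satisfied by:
  {u: True}


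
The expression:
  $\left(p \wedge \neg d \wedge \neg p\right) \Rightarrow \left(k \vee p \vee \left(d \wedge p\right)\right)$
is always true.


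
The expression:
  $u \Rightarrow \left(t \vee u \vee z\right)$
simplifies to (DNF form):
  $\text{True}$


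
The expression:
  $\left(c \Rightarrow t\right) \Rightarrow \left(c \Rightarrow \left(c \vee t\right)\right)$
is always true.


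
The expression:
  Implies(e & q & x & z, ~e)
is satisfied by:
  {e: False, q: False, z: False, x: False}
  {x: True, e: False, q: False, z: False}
  {z: True, e: False, q: False, x: False}
  {x: True, z: True, e: False, q: False}
  {q: True, x: False, e: False, z: False}
  {x: True, q: True, e: False, z: False}
  {z: True, q: True, x: False, e: False}
  {x: True, z: True, q: True, e: False}
  {e: True, z: False, q: False, x: False}
  {x: True, e: True, z: False, q: False}
  {z: True, e: True, x: False, q: False}
  {x: True, z: True, e: True, q: False}
  {q: True, e: True, z: False, x: False}
  {x: True, q: True, e: True, z: False}
  {z: True, q: True, e: True, x: False}


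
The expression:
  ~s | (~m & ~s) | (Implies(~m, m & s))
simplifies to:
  m | ~s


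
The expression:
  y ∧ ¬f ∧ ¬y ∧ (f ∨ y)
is never true.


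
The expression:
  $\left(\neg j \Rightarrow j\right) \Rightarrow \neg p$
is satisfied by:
  {p: False, j: False}
  {j: True, p: False}
  {p: True, j: False}


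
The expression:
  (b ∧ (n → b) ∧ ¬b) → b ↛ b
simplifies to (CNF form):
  True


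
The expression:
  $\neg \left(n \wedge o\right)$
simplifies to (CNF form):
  $\neg n \vee \neg o$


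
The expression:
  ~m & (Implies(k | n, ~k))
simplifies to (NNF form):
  ~k & ~m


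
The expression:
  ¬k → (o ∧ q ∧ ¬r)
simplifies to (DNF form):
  k ∨ (o ∧ q ∧ ¬r)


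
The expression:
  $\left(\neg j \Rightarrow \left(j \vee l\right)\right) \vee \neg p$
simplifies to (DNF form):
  $j \vee l \vee \neg p$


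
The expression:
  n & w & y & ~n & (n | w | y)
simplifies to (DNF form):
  False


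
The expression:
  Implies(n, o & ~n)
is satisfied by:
  {n: False}


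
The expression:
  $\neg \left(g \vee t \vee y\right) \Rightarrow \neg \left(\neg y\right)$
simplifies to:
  $g \vee t \vee y$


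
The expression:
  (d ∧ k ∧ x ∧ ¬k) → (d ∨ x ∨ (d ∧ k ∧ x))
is always true.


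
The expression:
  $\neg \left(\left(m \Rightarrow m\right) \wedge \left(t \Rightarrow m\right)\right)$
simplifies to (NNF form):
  $t \wedge \neg m$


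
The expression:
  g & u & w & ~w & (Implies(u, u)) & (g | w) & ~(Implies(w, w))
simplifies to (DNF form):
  False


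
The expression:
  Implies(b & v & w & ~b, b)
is always true.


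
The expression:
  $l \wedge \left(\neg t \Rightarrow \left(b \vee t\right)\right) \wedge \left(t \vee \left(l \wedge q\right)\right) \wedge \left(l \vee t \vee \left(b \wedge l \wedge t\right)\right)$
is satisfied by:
  {b: True, t: True, q: True, l: True}
  {b: True, t: True, l: True, q: False}
  {t: True, q: True, l: True, b: False}
  {t: True, l: True, q: False, b: False}
  {b: True, q: True, l: True, t: False}


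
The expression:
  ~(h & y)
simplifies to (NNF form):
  ~h | ~y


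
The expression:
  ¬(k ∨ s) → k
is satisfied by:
  {k: True, s: True}
  {k: True, s: False}
  {s: True, k: False}


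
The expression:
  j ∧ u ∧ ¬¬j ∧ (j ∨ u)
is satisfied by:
  {j: True, u: True}


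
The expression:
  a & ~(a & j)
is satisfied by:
  {a: True, j: False}


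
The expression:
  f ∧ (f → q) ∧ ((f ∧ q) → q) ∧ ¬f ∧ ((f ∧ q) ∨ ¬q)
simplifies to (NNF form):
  False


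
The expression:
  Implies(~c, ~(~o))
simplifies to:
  c | o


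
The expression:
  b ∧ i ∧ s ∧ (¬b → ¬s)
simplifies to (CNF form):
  b ∧ i ∧ s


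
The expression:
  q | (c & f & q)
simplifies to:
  q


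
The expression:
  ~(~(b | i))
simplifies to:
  b | i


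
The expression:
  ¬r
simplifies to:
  ¬r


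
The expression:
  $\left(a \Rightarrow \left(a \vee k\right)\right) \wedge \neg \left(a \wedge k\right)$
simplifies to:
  $\neg a \vee \neg k$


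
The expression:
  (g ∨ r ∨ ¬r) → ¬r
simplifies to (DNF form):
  ¬r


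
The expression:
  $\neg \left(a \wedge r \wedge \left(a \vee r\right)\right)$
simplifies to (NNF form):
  $\neg a \vee \neg r$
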